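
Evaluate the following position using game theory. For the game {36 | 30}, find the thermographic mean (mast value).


Game = {36 | 30}, a switch {a | b} with numbers a > b.
Its thermograph has left wall a - t and right wall b + t, which meet at t = (a - b)/2, where both equal (a + b)/2. So the mast (mean value) is at (a + b)/2.
Mean = (36 + (30))/2 = 66/2 = 33

33


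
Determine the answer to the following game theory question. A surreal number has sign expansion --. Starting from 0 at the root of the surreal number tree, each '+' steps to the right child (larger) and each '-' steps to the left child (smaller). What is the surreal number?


Sign expansion: --
Rule: track bounds (lo, hi), initially (-inf, +inf). On '+', the current value becomes lo and we move to the simplest number in (value, hi): value + 1 if hi = +inf, otherwise the midpoint (value + hi)/2. On '-', the current value becomes hi and we move to value - 1 if lo = -inf, otherwise the midpoint (lo + value)/2.
Start at 0.
Step 1: sign = -, move left. Bounds: (-inf, 0). Value = -1
Step 2: sign = -, move left. Bounds: (-inf, -1). Value = -2
The surreal number with sign expansion -- is -2.

-2


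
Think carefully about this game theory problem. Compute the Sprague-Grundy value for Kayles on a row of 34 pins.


Kayles: a move removes 1 or 2 adjacent pins from a contiguous row.
Removing pins from a row of k leaves two independent rows (a, b) with a + b = k - 1 (one pin) or a + b = k - 2 (two pins); an end removal gives a = 0.
By Sprague-Grundy, G(k) = mex{ G(a) XOR G(b) } over all these splits. G(0) = 0.
G(1): splits (0,0):0^0=0 -> mex({0}) = 1
G(2): splits (0,1):0^1=1 (0,0):0^0=0 -> mex({0, 1}) = 2
G(3): splits (0,2):0^2=2 (1,1):1^1=0 (0,1):0^1=1 -> mex({0, 1, 2}) = 3
G(4): splits (0,3):0^3=3 (1,2):1^2=3 (0,2):0^2=2 (1,1):1^1=0 -> mex({0, 2, 3}) = 1
G(5): splits (0,4):0^1=1 (1,3):1^3=2 (2,2):2^2=0 (0,3):0^3=3 (1,2):1^2=3 -> mex({0, 1, 2, 3}) = 4
G(6) = mex({0, 1, 2, 4}) = 3
G(7) = mex({0, 1, 3, 4, 5}) = 2
G(8) = mex({0, 2, 3, 5, 6}) = 1
G(9) = mex({0, 1, 2, 3, 6, 7}) = 4
G(10) = mex({0, 1, 3, 4, 5, 7}) = 2
G(11) = mex({0, 1, 2, 3, 4, 5}) = 6
G(12) = mex({0, 1, 2, 3, 5, 6, 7}) = 4
G(13) = mex({0, 2, 3, 4, 6, 7}) = 1
G(14) = mex({0, 1, 4, 5, 6, 7}) = 2
G(15) = mex({0, 1, 2, 3, 4, 5, 6}) = 7
G(16) = mex({0, 2, 3, 5, 6, 7}) = 1
G(17) = mex({0, 1, 2, 3, 5, 6, 7}) = 4
G(18) = mex({0, 1, 2, 4, 5, 6}) = 3
G(19) = mex({0, 1, 3, 4, 5, 7}) = 2
G(20) = mex({0, 2, 3, 4, 5, 6, 7}) = 1
G(21) = mex({0, 1, 2, 3, 5, 6, 7}) = 4
G(22) = mex({0, 1, 2, 3, 4, 5, 7}) = 6
G(23) = mex({0, 1, 2, 3, 4, 5, 6}) = 7
G(24) = mex({0, 1, 2, 3, 5, 6, 7}) = 4
G(25) = mex({0, 2, 3, 4, 6, 7}) = 1
G(26) = mex({0, 1, 3, 4, 5, 6, 7}) = 2
G(27) = mex({0, 1, 2, 3, 4, 5, 6, 7}) = 8
G(28) = mex({0, 1, 2, 3, 4, 6, 7, 8}) = 5
G(29) = mex({0, 1, 2, 3, 5, 6, 7, 8, 9}) = 4
G(30) = mex({0, 1, 2, 3, 4, 5, 6, 9, 10}) = 7
G(31) = mex({0, 1, 3, 4, 5, 7, 10, 11}) = 2
G(32) = mex({0, 2, 3, 4, 5, 6, 7, 9, 11}) = 1
G(33) = mex({0, 1, 2, 3, 4, 5, 6, 7, 9, 12}) = 8
G(34) = mex({0, 1, 2, 3, 4, 5, 7, 8, 11, 12}) = 6
Therefore G(34) = 6.

6


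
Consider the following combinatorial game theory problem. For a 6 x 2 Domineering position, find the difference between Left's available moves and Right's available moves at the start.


Board is 6 x 2 (rows x cols).
Left (vertical) placements: (rows-1) * cols = 5 * 2 = 10
Right (horizontal) placements: rows * (cols-1) = 6 * 1 = 6
Advantage = Left - Right = 10 - 6 = 4

4


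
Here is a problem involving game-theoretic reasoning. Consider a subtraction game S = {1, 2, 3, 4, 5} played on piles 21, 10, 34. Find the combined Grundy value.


Subtraction set: {1, 2, 3, 4, 5}
For this subtraction set, G(n) = n mod 6 (period = max + 1 = 6).
Pile 1 (size 21): G(21) = 21 mod 6 = 3
Pile 2 (size 10): G(10) = 10 mod 6 = 4
Pile 3 (size 34): G(34) = 34 mod 6 = 4
Total Grundy value = XOR of all: 3 XOR 4 XOR 4 = 3

3


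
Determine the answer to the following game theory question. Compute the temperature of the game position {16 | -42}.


The game is {16 | -42}, a switch {a | b} with numbers a > b.
Cooling {a | b} by t gives {a - t | b + t}, which stops being hot when a - t = b + t, i.e. at t = (a - b)/2. So the temperature of a switch is (a - b)/2.
Temperature = (Left option - Right option) / 2
= (16 - (-42)) / 2
= 58 / 2
= 29

29


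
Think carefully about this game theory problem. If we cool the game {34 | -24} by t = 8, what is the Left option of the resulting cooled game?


Original game: {34 | -24} (a switch {a | b} with a > b).
Cooling by t (for t below the temperature (a - b)/2 = 29) taxes each move by t: {a | b} cooled by t is {a - t | b + t}.
Cooling amount: t = 8
Cooled Left option: 34 - 8 = 26
Cooled Right option: -24 + 8 = -16
Cooled game: {26 | -16}
Left option = 26

26


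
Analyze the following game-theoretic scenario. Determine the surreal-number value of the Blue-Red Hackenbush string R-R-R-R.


Edges (from ground): R-R-R-R
By Berlekamp's sign-expansion rule, a Blue-Red Hackenbush stalk has the value of the surreal number whose sign sequence is the edge sequence with B -> + and R -> -.
Sign sequence: ----
Trace the sign expansion in the surreal number tree, starting from 0:
Edge 1: R (sign -) -> bounds (-inf, 0), value = -1
Edge 2: R (sign -) -> bounds (-inf, -1), value = -2
Edge 3: R (sign -) -> bounds (-inf, -2), value = -3
Edge 4: R (sign -) -> bounds (-inf, -3), value = -4
Game value = -4

-4


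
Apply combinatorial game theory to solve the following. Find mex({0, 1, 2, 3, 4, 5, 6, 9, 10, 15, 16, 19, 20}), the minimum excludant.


Set = {0, 1, 2, 3, 4, 5, 6, 9, 10, 15, 16, 19, 20}
0 is in the set.
1 is in the set.
2 is in the set.
3 is in the set.
4 is in the set.
5 is in the set.
6 is in the set.
7 is NOT in the set. This is the mex.
mex = 7

7


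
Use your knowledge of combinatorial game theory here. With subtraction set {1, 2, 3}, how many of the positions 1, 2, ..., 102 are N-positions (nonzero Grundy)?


Subtraction set S = {1, 2, 3}, so G(n) = n mod 4.
G(n) = 0 when n is a multiple of 4.
Multiples of 4 in [1, 102]: 25
N-positions (nonzero Grundy) = 102 - 25 = 77

77


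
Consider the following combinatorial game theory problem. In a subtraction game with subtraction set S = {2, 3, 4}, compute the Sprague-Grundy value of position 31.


The subtraction set is S = {2, 3, 4}.
G(k) = mex{ G(k - s) : s in S, s <= k }. We compute iteratively: G(0) = 0.
G(1) = mex({}) = 0
G(2) = mex({0}) = 1
G(3) = mex({0}) = 1
G(4) = mex({0, 1}) = 2
G(5) = mex({0, 1}) = 2
G(6) = mex({1, 2}) = 0
G(7) = mex({1, 2}) = 0
G(8) = mex({0, 2}) = 1
G(9) = mex({0, 2}) = 1
Observe that G(6)..G(9) = 0, 0, 1, 1 repeats G(0)..G(3) = 0, 0, 1, 1.
For k >= max(S) = 4, G(k) is determined by the previous 4 values G(k-4)..G(k-1); a window of 4 consecutive values has recurred shifted by 6, so by induction G(k + 6) = G(k) for all k >= 0: the sequence is periodic from the start with period 6.
One period: G(0..5) = 0, 0, 1, 1, 2, 2.
31 mod 6 = 1, so G(31) = G(1) = 0.

0


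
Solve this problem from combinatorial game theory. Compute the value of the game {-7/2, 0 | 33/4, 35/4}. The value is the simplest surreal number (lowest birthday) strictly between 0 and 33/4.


Left options: {-7/2, 0}, max = 0
Right options: {33/4, 35/4}, min = 33/4
All options are numbers and max(Left) < min(Right), so by the simplicity theorem the value is the simplest (earliest-born) number strictly between 0 and 33/4.
Integers 1 through 8 all lie strictly between 0 and 33/4.
Among integers, the simplest (lowest birthday = smallest |n|; 0 is born on day 0, +-n on day n) is 1.
No non-integer in the interval can be simpler: if x is a non-integer in the interval, then floor(x) or ceil(x) also lies in the interval (the interval contains an integer), and both are proper prefixes of x's sign expansion, i.e. born earlier. So the game value is 1.
Game value = 1

1


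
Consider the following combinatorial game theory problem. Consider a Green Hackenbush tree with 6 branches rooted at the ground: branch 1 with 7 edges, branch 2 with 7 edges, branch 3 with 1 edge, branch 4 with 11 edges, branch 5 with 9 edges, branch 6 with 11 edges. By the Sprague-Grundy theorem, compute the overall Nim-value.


The tree has 6 branches from the ground vertex.
In Green Hackenbush, the Nim-value of a simple path of length k is k.
Branch 1: length 7, Nim-value = 7
Branch 2: length 7, Nim-value = 7
Branch 3: length 1, Nim-value = 1
Branch 4: length 11, Nim-value = 11
Branch 5: length 9, Nim-value = 9
Branch 6: length 11, Nim-value = 11
Total Nim-value = XOR of all branch values:
0 XOR 7 = 7
7 XOR 7 = 0
0 XOR 1 = 1
1 XOR 11 = 10
10 XOR 9 = 3
3 XOR 11 = 8
Nim-value of the tree = 8

8


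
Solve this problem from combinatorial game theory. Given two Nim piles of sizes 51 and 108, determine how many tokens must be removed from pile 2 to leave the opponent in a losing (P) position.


Piles: 51 and 108
Current XOR: 51 XOR 108 = 95 (non-zero, so this is an N-position).
To make the XOR zero, we need to find a move that balances the piles.
For pile 2 (size 108): target = 108 XOR 95 = 51
We reduce pile 2 from 108 to 51.
Tokens removed: 108 - 51 = 57
Verification: 51 XOR 51 = 0

57


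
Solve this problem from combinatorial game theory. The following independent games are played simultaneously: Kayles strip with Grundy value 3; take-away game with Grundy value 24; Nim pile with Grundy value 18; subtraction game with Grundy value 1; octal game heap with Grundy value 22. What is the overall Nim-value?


By the Sprague-Grundy theorem, the Grundy value of a sum of games is the XOR of individual Grundy values.
Kayles strip: Grundy value = 3. Running XOR: 0 XOR 3 = 3
take-away game: Grundy value = 24. Running XOR: 3 XOR 24 = 27
Nim pile: Grundy value = 18. Running XOR: 27 XOR 18 = 9
subtraction game: Grundy value = 1. Running XOR: 9 XOR 1 = 8
octal game heap: Grundy value = 22. Running XOR: 8 XOR 22 = 30
The combined Grundy value is 30.

30


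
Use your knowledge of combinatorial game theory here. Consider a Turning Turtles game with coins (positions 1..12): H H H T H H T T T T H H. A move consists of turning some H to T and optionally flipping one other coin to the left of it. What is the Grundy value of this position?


Coins: H H H T H H T T T T H H
Key fact: a single head at position k behaves exactly like a Nim heap of size k (turning it to T and optionally flipping a coin at j < k corresponds to moving the heap from k to j, or to 0), and heads combine as a disjunctive sum (two heads at the same place would cancel, matching j XOR j = 0). So the Nim-value is the XOR of the 1-indexed positions of the heads.
Face-up positions (1-indexed): [1, 2, 3, 5, 6, 11, 12]
XOR 0 with 1: 0 XOR 1 = 1
XOR 1 with 2: 1 XOR 2 = 3
XOR 3 with 3: 3 XOR 3 = 0
XOR 0 with 5: 0 XOR 5 = 5
XOR 5 with 6: 5 XOR 6 = 3
XOR 3 with 11: 3 XOR 11 = 8
XOR 8 with 12: 8 XOR 12 = 4
Nim-value = 4

4


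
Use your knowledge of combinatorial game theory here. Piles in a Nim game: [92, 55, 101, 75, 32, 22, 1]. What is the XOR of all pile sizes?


We need the XOR (exclusive or) of all pile sizes.
After XOR-ing pile 1 (size 92): 0 XOR 92 = 92
After XOR-ing pile 2 (size 55): 92 XOR 55 = 107
After XOR-ing pile 3 (size 101): 107 XOR 101 = 14
After XOR-ing pile 4 (size 75): 14 XOR 75 = 69
After XOR-ing pile 5 (size 32): 69 XOR 32 = 101
After XOR-ing pile 6 (size 22): 101 XOR 22 = 115
After XOR-ing pile 7 (size 1): 115 XOR 1 = 114
The Nim-value of this position is 114.

114


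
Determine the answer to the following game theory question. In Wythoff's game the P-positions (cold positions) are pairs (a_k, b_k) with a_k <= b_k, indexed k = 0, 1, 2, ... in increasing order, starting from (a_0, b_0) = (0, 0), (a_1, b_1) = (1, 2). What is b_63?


By Wythoff's theorem, a_k = floor(k * phi) and b_k = floor(k * phi^2) = a_k + k, where phi = (1 + sqrt(5))/2 is the golden ratio.
phi = (1 + sqrt(5))/2 = 1.618034
phi^2 = phi + 1 = 2.618034
k = 63
k * phi^2 = 63 * 2.618034 = 164.936141
b_63 = floor(k * phi^2) = 164 (check: a_63 + k = 101 + 63 = 164)

164


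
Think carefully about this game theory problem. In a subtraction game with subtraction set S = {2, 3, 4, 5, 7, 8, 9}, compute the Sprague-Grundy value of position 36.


The subtraction set is S = {2, 3, 4, 5, 7, 8, 9}.
G(k) = mex{ G(k - s) : s in S, s <= k }. We compute iteratively: G(0) = 0.
G(1) = mex({}) = 0
G(2) = mex({0}) = 1
G(3) = mex({0}) = 1
G(4) = mex({0, 1}) = 2
G(5) = mex({0, 1}) = 2
G(6) = mex({0, 1, 2}) = 3
G(7) = mex({0, 1, 2}) = 3
G(8) = mex({0, 1, 2, 3}) = 4
G(9) = mex({0, 1, 2, 3}) = 4
G(10) = mex({0, 1, 2, 3, 4}) = 5
G(11) = mex({1, 2, 3, 4}) = 0
G(12) = mex({1, 2, 3, 4, 5}) = 0
G(13) = mex({0, 2, 3, 4, 5}) = 1
G(14) = mex({0, 2, 3, 4, 5}) = 1
G(15) = mex({0, 1, 3, 4, 5}) = 2
G(16) = mex({0, 1, 3, 4}) = 2
G(17) = mex({0, 1, 2, 4, 5}) = 3
G(18) = mex({0, 1, 2, 4, 5}) = 3
G(19) = mex({0, 1, 2, 3, 5}) = 4
Observe that G(11)..G(19) = 0, 0, 1, 1, 2, 2, 3, 3, 4 repeats G(0)..G(8) = 0, 0, 1, 1, 2, 2, 3, 3, 4.
For k >= max(S) = 9, G(k) is determined by the previous 9 values G(k-9)..G(k-1); a window of 9 consecutive values has recurred shifted by 11, so by induction G(k + 11) = G(k) for all k >= 0: the sequence is periodic from the start with period 11.
One period: G(0..10) = 0, 0, 1, 1, 2, 2, 3, 3, 4, 4, 5.
36 mod 11 = 3, so G(36) = G(3) = 1.

1


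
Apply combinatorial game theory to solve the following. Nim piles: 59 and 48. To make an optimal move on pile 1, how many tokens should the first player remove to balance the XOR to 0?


Piles: 59 and 48
Current XOR: 59 XOR 48 = 11 (non-zero, so this is an N-position).
To make the XOR zero, we need to find a move that balances the piles.
For pile 1 (size 59): target = 59 XOR 11 = 48
We reduce pile 1 from 59 to 48.
Tokens removed: 59 - 48 = 11
Verification: 48 XOR 48 = 0

11


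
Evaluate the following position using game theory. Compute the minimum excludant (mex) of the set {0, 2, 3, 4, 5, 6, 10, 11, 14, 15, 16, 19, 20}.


Set = {0, 2, 3, 4, 5, 6, 10, 11, 14, 15, 16, 19, 20}
0 is in the set.
1 is NOT in the set. This is the mex.
mex = 1

1


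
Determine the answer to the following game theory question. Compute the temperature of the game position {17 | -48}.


The game is {17 | -48}, a switch {a | b} with numbers a > b.
Cooling {a | b} by t gives {a - t | b + t}, which stops being hot when a - t = b + t, i.e. at t = (a - b)/2. So the temperature of a switch is (a - b)/2.
Temperature = (Left option - Right option) / 2
= (17 - (-48)) / 2
= 65 / 2
= 65/2

65/2


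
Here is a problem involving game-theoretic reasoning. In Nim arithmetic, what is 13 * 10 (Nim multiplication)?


Nim multiplication is bilinear over XOR: (u XOR v) * w = (u*w) XOR (v*w).
So we split each operand into its bit components and XOR the pairwise Nim products.
13 = 1 + 4 + 8 (as XOR of powers of 2).
10 = 2 + 8 (as XOR of powers of 2).
Using the standard Nim-product table on single bits:
  2*2 = 3,   2*4 = 8,   2*8 = 12,
  4*4 = 6,   4*8 = 11,  8*8 = 13,
and  1*x = x (identity), k*l = l*k (commutative).
Pairwise Nim products:
  1 * 2 = 2
  1 * 8 = 8
  4 * 2 = 8
  4 * 8 = 11
  8 * 2 = 12
  8 * 8 = 13
XOR them: 2 XOR 8 XOR 8 XOR 11 XOR 12 XOR 13 = 8.
Result: 13 * 10 = 8 (in Nim).

8


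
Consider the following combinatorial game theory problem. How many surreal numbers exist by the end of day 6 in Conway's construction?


Day 0: {|} = 0 is born. Count = 1.
Day n: the number of surreal numbers born by day n is 2^(n+1) - 1.
By day 0: 2^1 - 1 = 1
By day 1: 2^2 - 1 = 3
By day 2: 2^3 - 1 = 7
By day 3: 2^4 - 1 = 15
By day 4: 2^5 - 1 = 31
By day 5: 2^6 - 1 = 63
By day 6: 2^7 - 1 = 127
By day 6: 127 surreal numbers.

127


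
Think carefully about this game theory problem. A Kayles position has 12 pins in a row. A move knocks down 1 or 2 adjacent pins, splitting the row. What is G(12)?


Kayles: a move removes 1 or 2 adjacent pins from a contiguous row.
Removing pins from a row of k leaves two independent rows (a, b) with a + b = k - 1 (one pin) or a + b = k - 2 (two pins); an end removal gives a = 0.
By Sprague-Grundy, G(k) = mex{ G(a) XOR G(b) } over all these splits. G(0) = 0.
G(1): splits (0,0):0^0=0 -> mex({0}) = 1
G(2): splits (0,1):0^1=1 (0,0):0^0=0 -> mex({0, 1}) = 2
G(3): splits (0,2):0^2=2 (1,1):1^1=0 (0,1):0^1=1 -> mex({0, 1, 2}) = 3
G(4): splits (0,3):0^3=3 (1,2):1^2=3 (0,2):0^2=2 (1,1):1^1=0 -> mex({0, 2, 3}) = 1
G(5): splits (0,4):0^1=1 (1,3):1^3=2 (2,2):2^2=0 (0,3):0^3=3 (1,2):1^2=3 -> mex({0, 1, 2, 3}) = 4
G(6) = mex({0, 1, 2, 4}) = 3
G(7) = mex({0, 1, 3, 4, 5}) = 2
G(8) = mex({0, 2, 3, 5, 6}) = 1
G(9) = mex({0, 1, 2, 3, 6, 7}) = 4
G(10) = mex({0, 1, 3, 4, 5, 7}) = 2
G(11) = mex({0, 1, 2, 3, 4, 5}) = 6
G(12) = mex({0, 1, 2, 3, 5, 6, 7}) = 4
Therefore G(12) = 4.

4


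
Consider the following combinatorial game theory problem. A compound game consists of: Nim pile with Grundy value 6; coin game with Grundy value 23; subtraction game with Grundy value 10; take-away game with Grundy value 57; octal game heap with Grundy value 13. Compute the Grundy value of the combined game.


By the Sprague-Grundy theorem, the Grundy value of a sum of games is the XOR of individual Grundy values.
Nim pile: Grundy value = 6. Running XOR: 0 XOR 6 = 6
coin game: Grundy value = 23. Running XOR: 6 XOR 23 = 17
subtraction game: Grundy value = 10. Running XOR: 17 XOR 10 = 27
take-away game: Grundy value = 57. Running XOR: 27 XOR 57 = 34
octal game heap: Grundy value = 13. Running XOR: 34 XOR 13 = 47
The combined Grundy value is 47.

47


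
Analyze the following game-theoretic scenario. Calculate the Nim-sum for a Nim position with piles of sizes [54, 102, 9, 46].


We need the XOR (exclusive or) of all pile sizes.
After XOR-ing pile 1 (size 54): 0 XOR 54 = 54
After XOR-ing pile 2 (size 102): 54 XOR 102 = 80
After XOR-ing pile 3 (size 9): 80 XOR 9 = 89
After XOR-ing pile 4 (size 46): 89 XOR 46 = 119
The Nim-value of this position is 119.

119


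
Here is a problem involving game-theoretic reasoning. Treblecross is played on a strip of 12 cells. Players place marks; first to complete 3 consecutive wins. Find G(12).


Treblecross: place X on empty cells; 3-in-a-row wins.
Playing within two cells of an existing X lets the opponent win at once, so sensible play treats the cells i-2..i+2 around each X as dead. The player left with no safe cell loses, so this is a normal-play take-away game on strips of safe cells.
Placing X at cell i (0-indexed) of a strip of k safe cells leaves independent strips of sizes max(0, i-2) and max(0, k-i-3). Hence G(k) = mex{ G(max(0,i-2)) XOR G(max(0,k-i-3)) : 0 <= i < k }, with G(0) = 0.
G(1): splits (0,0):0^0=0 -> mex({0}) = 1
G(2): splits (0,0):0^0=0 -> mex({0}) = 1
G(3): splits (0,0):0^0=0 -> mex({0}) = 1
G(4): splits (0,1):0^1=1 (0,0):0^0=0 -> mex({0, 1}) = 2
G(5): splits (0,2):0^1=1 (0,1):0^1=1 (0,0):0^0=0 -> mex({0, 1}) = 2
G(6) = mex({1}) = 0
G(7) = mex({0, 1, 2}) = 3
G(8) = mex({0, 1, 2}) = 3
G(9) = mex({0, 2}) = 1
G(10) = mex({0, 2, 3}) = 1
G(11) = mex({0, 3}) = 1
G(12) = mex({1, 3}) = 0
Therefore G(12) = 0.

0


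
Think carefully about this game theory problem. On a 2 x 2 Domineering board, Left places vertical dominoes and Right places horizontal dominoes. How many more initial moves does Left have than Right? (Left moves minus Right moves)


Board is 2 x 2 (rows x cols).
Left (vertical) placements: (rows-1) * cols = 1 * 2 = 2
Right (horizontal) placements: rows * (cols-1) = 2 * 1 = 2
Advantage = Left - Right = 2 - 2 = 0

0


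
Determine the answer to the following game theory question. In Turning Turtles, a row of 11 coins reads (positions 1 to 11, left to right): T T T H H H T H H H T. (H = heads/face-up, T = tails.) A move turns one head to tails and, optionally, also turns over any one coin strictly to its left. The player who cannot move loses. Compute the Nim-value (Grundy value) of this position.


Coins: T T T H H H T H H H T
Key fact: a single head at position k behaves exactly like a Nim heap of size k (turning it to T and optionally flipping a coin at j < k corresponds to moving the heap from k to j, or to 0), and heads combine as a disjunctive sum (two heads at the same place would cancel, matching j XOR j = 0). So the Nim-value is the XOR of the 1-indexed positions of the heads.
Face-up positions (1-indexed): [4, 5, 6, 8, 9, 10]
XOR 0 with 4: 0 XOR 4 = 4
XOR 4 with 5: 4 XOR 5 = 1
XOR 1 with 6: 1 XOR 6 = 7
XOR 7 with 8: 7 XOR 8 = 15
XOR 15 with 9: 15 XOR 9 = 6
XOR 6 with 10: 6 XOR 10 = 12
Nim-value = 12

12


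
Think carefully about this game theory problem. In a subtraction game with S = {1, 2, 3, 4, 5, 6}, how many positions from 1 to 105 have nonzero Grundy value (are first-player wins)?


Subtraction set S = {1, 2, 3, 4, 5, 6}, so G(n) = n mod 7.
G(n) = 0 when n is a multiple of 7.
Multiples of 7 in [1, 105]: 15
N-positions (nonzero Grundy) = 105 - 15 = 90

90


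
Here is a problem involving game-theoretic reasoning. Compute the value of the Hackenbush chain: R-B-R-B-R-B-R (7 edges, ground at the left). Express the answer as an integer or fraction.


Edges (from ground): R-B-R-B-R-B-R
By Berlekamp's sign-expansion rule, a Blue-Red Hackenbush stalk has the value of the surreal number whose sign sequence is the edge sequence with B -> + and R -> -.
Sign sequence: -+-+-+-
Trace the sign expansion in the surreal number tree, starting from 0:
Edge 1: R (sign -) -> bounds (-inf, 0), value = -1
Edge 2: B (sign +) -> bounds (-1, 0), value = -1/2
Edge 3: R (sign -) -> bounds (-1, -1/2), value = -3/4
Edge 4: B (sign +) -> bounds (-3/4, -1/2), value = -5/8
Edge 5: R (sign -) -> bounds (-3/4, -5/8), value = -11/16
Edge 6: B (sign +) -> bounds (-11/16, -5/8), value = -21/32
Edge 7: R (sign -) -> bounds (-11/16, -21/32), value = -43/64
Game value = -43/64

-43/64


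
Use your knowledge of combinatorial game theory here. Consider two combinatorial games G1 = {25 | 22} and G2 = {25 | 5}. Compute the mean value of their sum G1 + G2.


G1 = {25 | 22}, G2 = {25 | 5}
Each is a switch {a | b} with numbers a > b; its mean value is (a + b)/2, and mean value is additive over game sums: m(G1 + G2) = m(G1) + m(G2).
Mean of G1 = (25 + (22))/2 = 47/2 = 47/2
Mean of G2 = (25 + (5))/2 = 30/2 = 15
Mean of G1 + G2 = 47/2 + 15 = 77/2

77/2


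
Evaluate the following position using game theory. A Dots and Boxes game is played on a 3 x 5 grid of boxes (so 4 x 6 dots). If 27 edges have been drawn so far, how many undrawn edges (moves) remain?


Grid: 3 x 5 boxes, i.e. 4 rows and 6 columns of dots.
Horizontal edges: (rows + 1) * cols = 4 * 5 = 20
Vertical edges: rows * (cols + 1) = 3 * 6 = 18
Total edges: 20 + 18 = 38
Edges drawn: 27
Remaining: 38 - 27 = 11

11


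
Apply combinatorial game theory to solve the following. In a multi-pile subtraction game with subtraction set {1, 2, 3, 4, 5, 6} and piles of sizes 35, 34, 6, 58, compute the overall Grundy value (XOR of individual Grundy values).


Subtraction set: {1, 2, 3, 4, 5, 6}
For this subtraction set, G(n) = n mod 7 (period = max + 1 = 7).
Pile 1 (size 35): G(35) = 35 mod 7 = 0
Pile 2 (size 34): G(34) = 34 mod 7 = 6
Pile 3 (size 6): G(6) = 6 mod 7 = 6
Pile 4 (size 58): G(58) = 58 mod 7 = 2
Total Grundy value = XOR of all: 0 XOR 6 XOR 6 XOR 2 = 2

2


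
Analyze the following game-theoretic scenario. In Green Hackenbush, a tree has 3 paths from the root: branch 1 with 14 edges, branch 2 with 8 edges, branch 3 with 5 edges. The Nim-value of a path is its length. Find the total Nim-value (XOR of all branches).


The tree has 3 branches from the ground vertex.
In Green Hackenbush, the Nim-value of a simple path of length k is k.
Branch 1: length 14, Nim-value = 14
Branch 2: length 8, Nim-value = 8
Branch 3: length 5, Nim-value = 5
Total Nim-value = XOR of all branch values:
0 XOR 14 = 14
14 XOR 8 = 6
6 XOR 5 = 3
Nim-value of the tree = 3

3


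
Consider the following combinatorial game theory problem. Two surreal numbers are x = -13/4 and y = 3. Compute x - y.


x = -13/4, y = 3
Converting to common denominator: 4
x = -13/4, y = 12/4
x - y = -13/4 - 3 = -25/4

-25/4


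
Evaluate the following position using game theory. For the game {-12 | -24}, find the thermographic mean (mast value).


Game = {-12 | -24}, a switch {a | b} with numbers a > b.
Its thermograph has left wall a - t and right wall b + t, which meet at t = (a - b)/2, where both equal (a + b)/2. So the mast (mean value) is at (a + b)/2.
Mean = (-12 + (-24))/2 = -36/2 = -18

-18


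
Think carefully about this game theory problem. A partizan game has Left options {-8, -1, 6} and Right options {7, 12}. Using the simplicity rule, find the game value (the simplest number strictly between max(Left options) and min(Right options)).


Left options: {-8, -1, 6}, max = 6
Right options: {7, 12}, min = 7
All options are numbers and max(Left) < min(Right), so by the simplicity theorem the value is the simplest (earliest-born) number strictly between 6 and 7.
No integer lies strictly between 6 and 7, so the value is the dyadic rational m/2^k in the interval with the smallest k (then m odd); search k = 1, 2, ...:
Denominator 2: 13/2 lies strictly between 6 and 7 -- found.
The simplest number in the interval is 13/2.
Game value = 13/2

13/2


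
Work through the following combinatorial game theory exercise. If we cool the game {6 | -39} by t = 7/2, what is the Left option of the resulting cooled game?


Original game: {6 | -39} (a switch {a | b} with a > b).
Cooling by t (for t below the temperature (a - b)/2 = 45/2) taxes each move by t: {a | b} cooled by t is {a - t | b + t}.
Cooling amount: t = 7/2
Cooled Left option: 6 - 7/2 = 5/2
Cooled Right option: -39 + 7/2 = -71/2
Cooled game: {5/2 | -71/2}
Left option = 5/2

5/2


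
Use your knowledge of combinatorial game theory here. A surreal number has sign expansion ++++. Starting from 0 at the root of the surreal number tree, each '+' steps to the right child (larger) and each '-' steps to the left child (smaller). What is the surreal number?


Sign expansion: ++++
Rule: track bounds (lo, hi), initially (-inf, +inf). On '+', the current value becomes lo and we move to the simplest number in (value, hi): value + 1 if hi = +inf, otherwise the midpoint (value + hi)/2. On '-', the current value becomes hi and we move to value - 1 if lo = -inf, otherwise the midpoint (lo + value)/2.
Start at 0.
Step 1: sign = +, move right. Bounds: (0, +inf). Value = 1
Step 2: sign = +, move right. Bounds: (1, +inf). Value = 2
Step 3: sign = +, move right. Bounds: (2, +inf). Value = 3
Step 4: sign = +, move right. Bounds: (3, +inf). Value = 4
The surreal number with sign expansion ++++ is 4.

4


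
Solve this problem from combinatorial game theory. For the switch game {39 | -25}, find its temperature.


The game is {39 | -25}, a switch {a | b} with numbers a > b.
Cooling {a | b} by t gives {a - t | b + t}, which stops being hot when a - t = b + t, i.e. at t = (a - b)/2. So the temperature of a switch is (a - b)/2.
Temperature = (Left option - Right option) / 2
= (39 - (-25)) / 2
= 64 / 2
= 32

32


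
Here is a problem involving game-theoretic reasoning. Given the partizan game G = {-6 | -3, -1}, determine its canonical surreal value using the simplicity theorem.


Left options: {-6}, max = -6
Right options: {-3, -1}, min = -3
All options are numbers and max(Left) < min(Right), so by the simplicity theorem the value is the simplest (earliest-born) number strictly between -6 and -3.
Integers -5 through -4 all lie strictly between -6 and -3.
Among integers, the simplest (lowest birthday = smallest |n|; 0 is born on day 0, +-n on day n) is -4.
No non-integer in the interval can be simpler: if x is a non-integer in the interval, then floor(x) or ceil(x) also lies in the interval (the interval contains an integer), and both are proper prefixes of x's sign expansion, i.e. born earlier. So the game value is -4.
Game value = -4

-4


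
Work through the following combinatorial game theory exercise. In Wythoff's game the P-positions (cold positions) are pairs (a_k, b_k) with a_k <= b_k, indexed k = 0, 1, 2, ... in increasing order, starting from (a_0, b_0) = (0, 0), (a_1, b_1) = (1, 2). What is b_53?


By Wythoff's theorem, a_k = floor(k * phi) and b_k = floor(k * phi^2) = a_k + k, where phi = (1 + sqrt(5))/2 is the golden ratio.
phi = (1 + sqrt(5))/2 = 1.618034
phi^2 = phi + 1 = 2.618034
k = 53
k * phi^2 = 53 * 2.618034 = 138.755801
b_53 = floor(k * phi^2) = 138 (check: a_53 + k = 85 + 53 = 138)

138


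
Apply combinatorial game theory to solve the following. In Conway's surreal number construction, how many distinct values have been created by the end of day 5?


Day 0: {|} = 0 is born. Count = 1.
Day n: the number of surreal numbers born by day n is 2^(n+1) - 1.
By day 0: 2^1 - 1 = 1
By day 1: 2^2 - 1 = 3
By day 2: 2^3 - 1 = 7
By day 3: 2^4 - 1 = 15
By day 4: 2^5 - 1 = 31
By day 5: 2^6 - 1 = 63
By day 5: 63 surreal numbers.

63


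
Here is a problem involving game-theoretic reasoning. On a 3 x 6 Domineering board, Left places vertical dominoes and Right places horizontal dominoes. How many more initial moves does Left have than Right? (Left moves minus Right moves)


Board is 3 x 6 (rows x cols).
Left (vertical) placements: (rows-1) * cols = 2 * 6 = 12
Right (horizontal) placements: rows * (cols-1) = 3 * 5 = 15
Advantage = Left - Right = 12 - 15 = -3

-3


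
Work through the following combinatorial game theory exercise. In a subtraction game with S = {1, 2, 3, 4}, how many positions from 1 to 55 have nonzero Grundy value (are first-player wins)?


Subtraction set S = {1, 2, 3, 4}, so G(n) = n mod 5.
G(n) = 0 when n is a multiple of 5.
Multiples of 5 in [1, 55]: 11
N-positions (nonzero Grundy) = 55 - 11 = 44

44


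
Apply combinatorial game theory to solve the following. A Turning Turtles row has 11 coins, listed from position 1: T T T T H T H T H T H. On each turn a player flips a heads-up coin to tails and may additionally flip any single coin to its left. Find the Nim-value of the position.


Coins: T T T T H T H T H T H
Key fact: a single head at position k behaves exactly like a Nim heap of size k (turning it to T and optionally flipping a coin at j < k corresponds to moving the heap from k to j, or to 0), and heads combine as a disjunctive sum (two heads at the same place would cancel, matching j XOR j = 0). So the Nim-value is the XOR of the 1-indexed positions of the heads.
Face-up positions (1-indexed): [5, 7, 9, 11]
XOR 0 with 5: 0 XOR 5 = 5
XOR 5 with 7: 5 XOR 7 = 2
XOR 2 with 9: 2 XOR 9 = 11
XOR 11 with 11: 11 XOR 11 = 0
Nim-value = 0

0


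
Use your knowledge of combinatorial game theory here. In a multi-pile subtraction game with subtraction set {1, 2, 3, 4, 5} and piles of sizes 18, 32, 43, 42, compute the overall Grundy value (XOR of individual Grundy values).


Subtraction set: {1, 2, 3, 4, 5}
For this subtraction set, G(n) = n mod 6 (period = max + 1 = 6).
Pile 1 (size 18): G(18) = 18 mod 6 = 0
Pile 2 (size 32): G(32) = 32 mod 6 = 2
Pile 3 (size 43): G(43) = 43 mod 6 = 1
Pile 4 (size 42): G(42) = 42 mod 6 = 0
Total Grundy value = XOR of all: 0 XOR 2 XOR 1 XOR 0 = 3

3


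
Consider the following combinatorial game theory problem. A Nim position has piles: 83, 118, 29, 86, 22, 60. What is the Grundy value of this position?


We need the XOR (exclusive or) of all pile sizes.
After XOR-ing pile 1 (size 83): 0 XOR 83 = 83
After XOR-ing pile 2 (size 118): 83 XOR 118 = 37
After XOR-ing pile 3 (size 29): 37 XOR 29 = 56
After XOR-ing pile 4 (size 86): 56 XOR 86 = 110
After XOR-ing pile 5 (size 22): 110 XOR 22 = 120
After XOR-ing pile 6 (size 60): 120 XOR 60 = 68
The Nim-value of this position is 68.

68


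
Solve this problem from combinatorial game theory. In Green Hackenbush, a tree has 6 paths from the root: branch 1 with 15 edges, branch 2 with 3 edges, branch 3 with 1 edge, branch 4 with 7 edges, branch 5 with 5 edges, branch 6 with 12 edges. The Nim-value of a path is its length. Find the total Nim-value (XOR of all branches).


The tree has 6 branches from the ground vertex.
In Green Hackenbush, the Nim-value of a simple path of length k is k.
Branch 1: length 15, Nim-value = 15
Branch 2: length 3, Nim-value = 3
Branch 3: length 1, Nim-value = 1
Branch 4: length 7, Nim-value = 7
Branch 5: length 5, Nim-value = 5
Branch 6: length 12, Nim-value = 12
Total Nim-value = XOR of all branch values:
0 XOR 15 = 15
15 XOR 3 = 12
12 XOR 1 = 13
13 XOR 7 = 10
10 XOR 5 = 15
15 XOR 12 = 3
Nim-value of the tree = 3

3


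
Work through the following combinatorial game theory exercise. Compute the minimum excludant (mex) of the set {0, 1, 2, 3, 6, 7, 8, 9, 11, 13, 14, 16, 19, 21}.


Set = {0, 1, 2, 3, 6, 7, 8, 9, 11, 13, 14, 16, 19, 21}
0 is in the set.
1 is in the set.
2 is in the set.
3 is in the set.
4 is NOT in the set. This is the mex.
mex = 4

4


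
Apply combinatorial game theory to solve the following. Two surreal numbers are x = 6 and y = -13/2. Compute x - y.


x = 6, y = -13/2
Converting to common denominator: 2
x = 12/2, y = -13/2
x - y = 6 - -13/2 = 25/2

25/2


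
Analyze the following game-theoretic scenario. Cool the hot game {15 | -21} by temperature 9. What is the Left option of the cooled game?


Original game: {15 | -21} (a switch {a | b} with a > b).
Cooling by t (for t below the temperature (a - b)/2 = 18) taxes each move by t: {a | b} cooled by t is {a - t | b + t}.
Cooling amount: t = 9
Cooled Left option: 15 - 9 = 6
Cooled Right option: -21 + 9 = -12
Cooled game: {6 | -12}
Left option = 6

6


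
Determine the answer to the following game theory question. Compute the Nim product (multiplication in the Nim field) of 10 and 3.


Nim multiplication is bilinear over XOR: (u XOR v) * w = (u*w) XOR (v*w).
So we split each operand into its bit components and XOR the pairwise Nim products.
10 = 2 + 8 (as XOR of powers of 2).
3 = 1 + 2 (as XOR of powers of 2).
Using the standard Nim-product table on single bits:
  2*2 = 3,   2*4 = 8,   2*8 = 12,
  4*4 = 6,   4*8 = 11,  8*8 = 13,
and  1*x = x (identity), k*l = l*k (commutative).
Pairwise Nim products:
  2 * 1 = 2
  2 * 2 = 3
  8 * 1 = 8
  8 * 2 = 12
XOR them: 2 XOR 3 XOR 8 XOR 12 = 5.
Result: 10 * 3 = 5 (in Nim).

5


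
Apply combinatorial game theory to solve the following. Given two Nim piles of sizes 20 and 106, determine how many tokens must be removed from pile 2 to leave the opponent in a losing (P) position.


Piles: 20 and 106
Current XOR: 20 XOR 106 = 126 (non-zero, so this is an N-position).
To make the XOR zero, we need to find a move that balances the piles.
For pile 2 (size 106): target = 106 XOR 126 = 20
We reduce pile 2 from 106 to 20.
Tokens removed: 106 - 20 = 86
Verification: 20 XOR 20 = 0

86


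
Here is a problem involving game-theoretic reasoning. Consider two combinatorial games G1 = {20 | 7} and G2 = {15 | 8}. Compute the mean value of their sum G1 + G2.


G1 = {20 | 7}, G2 = {15 | 8}
Each is a switch {a | b} with numbers a > b; its mean value is (a + b)/2, and mean value is additive over game sums: m(G1 + G2) = m(G1) + m(G2).
Mean of G1 = (20 + (7))/2 = 27/2 = 27/2
Mean of G2 = (15 + (8))/2 = 23/2 = 23/2
Mean of G1 + G2 = 27/2 + 23/2 = 25

25


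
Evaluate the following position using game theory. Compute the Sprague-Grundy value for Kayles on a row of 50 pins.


Kayles: a move removes 1 or 2 adjacent pins from a contiguous row.
Removing pins from a row of k leaves two independent rows (a, b) with a + b = k - 1 (one pin) or a + b = k - 2 (two pins); an end removal gives a = 0.
By Sprague-Grundy, G(k) = mex{ G(a) XOR G(b) } over all these splits. G(0) = 0.
G(1): splits (0,0):0^0=0 -> mex({0}) = 1
G(2): splits (0,1):0^1=1 (0,0):0^0=0 -> mex({0, 1}) = 2
G(3): splits (0,2):0^2=2 (1,1):1^1=0 (0,1):0^1=1 -> mex({0, 1, 2}) = 3
G(4): splits (0,3):0^3=3 (1,2):1^2=3 (0,2):0^2=2 (1,1):1^1=0 -> mex({0, 2, 3}) = 1
G(5): splits (0,4):0^1=1 (1,3):1^3=2 (2,2):2^2=0 (0,3):0^3=3 (1,2):1^2=3 -> mex({0, 1, 2, 3}) = 4
G(6) = mex({0, 1, 2, 4}) = 3
G(7) = mex({0, 1, 3, 4, 5}) = 2
G(8) = mex({0, 2, 3, 5, 6}) = 1
G(9) = mex({0, 1, 2, 3, 6, 7}) = 4
G(10) = mex({0, 1, 3, 4, 5, 7}) = 2
G(11) = mex({0, 1, 2, 3, 4, 5}) = 6
G(12) = mex({0, 1, 2, 3, 5, 6, 7}) = 4
G(13) = mex({0, 2, 3, 4, 6, 7}) = 1
G(14) = mex({0, 1, 4, 5, 6, 7}) = 2
G(15) = mex({0, 1, 2, 3, 4, 5, 6}) = 7
G(16) = mex({0, 2, 3, 5, 6, 7}) = 1
G(17) = mex({0, 1, 2, 3, 5, 6, 7}) = 4
G(18) = mex({0, 1, 2, 4, 5, 6}) = 3
G(19) = mex({0, 1, 3, 4, 5, 7}) = 2
G(20) = mex({0, 2, 3, 4, 5, 6, 7}) = 1
G(21) = mex({0, 1, 2, 3, 5, 6, 7}) = 4
G(22) = mex({0, 1, 2, 3, 4, 5, 7}) = 6
G(23) = mex({0, 1, 2, 3, 4, 5, 6}) = 7
G(24) = mex({0, 1, 2, 3, 5, 6, 7}) = 4
G(25) = mex({0, 2, 3, 4, 6, 7}) = 1
G(26) = mex({0, 1, 3, 4, 5, 6, 7}) = 2
G(27) = mex({0, 1, 2, 3, 4, 5, 6, 7}) = 8
G(28) = mex({0, 1, 2, 3, 4, 6, 7, 8}) = 5
G(29) = mex({0, 1, 2, 3, 5, 6, 7, 8, 9}) = 4
G(30) = mex({0, 1, 2, 3, 4, 5, 6, 9, 10}) = 7
G(31) = mex({0, 1, 3, 4, 5, 7, 10, 11}) = 2
G(32) = mex({0, 2, 3, 4, 5, 6, 7, 9, 11}) = 1
G(33) = mex({0, 1, 2, 3, 4, 5, 6, 7, 9, 12}) = 8
G(34) = mex({0, 1, 2, 3, 4, 5, 7, 8, 11, 12}) = 6
G(35) = mex({0, 1, 2, 3, 4, 5, 6, 8, 9, 10, 11}) = 7
G(36) = mex({0, 1, 2, 3, 5, 6, 7, 9, 10}) = 4
G(37) = mex({0, 2, 3, 4, 6, 7, 9, 10, 11, 12}) = 1
G(38) = mex({0, 1, 3, 4, 5, 6, 7, 9, 10, 11, 12}) = 2
G(39) = mex({0, 1, 2, 4, 5, 6, 7, 9, 10, 12, 14}) = 3
G(40) = mex({0, 2, 3, 4, 6, 7, 11, 12, 14}) = 1
G(41) = mex({0, 1, 2, 3, 5, 6, 7, 9, 10, 11, 12}) = 4
G(42) = mex({0, 1, 2, 3, 4, 5, 6, 9, 10}) = 7
G(43) = mex({0, 1, 3, 4, 5, 7, 9, 10, 12, 15}) = 2
G(44) = mex({0, 2, 3, 4, 5, 6, 7, 9, 10, 12, 15}) = 1
G(45) = mex({0, 1, 2, 3, 4, 5, 6, 7, 9, 10, 12, 14}) = 8
G(46) = mex({0, 1, 3, 4, 5, 7, 8, 11, 12, 14}) = 2
G(47) = mex({0, 1, 2, 3, 4, 5, 6, 8, 9, 10, 11, 12}) = 7
G(48) = mex({0, 1, 2, 3, 5, 6, 7, 9, 10}) = 4
G(49) = mex({0, 2, 3, 4, 6, 7, 9, 10, 11, 12, 15}) = 1
G(50) = mex({0, 1, 4, 5, 6, 7, 9, 11, 12, 14, 15}) = 2
Therefore G(50) = 2.

2


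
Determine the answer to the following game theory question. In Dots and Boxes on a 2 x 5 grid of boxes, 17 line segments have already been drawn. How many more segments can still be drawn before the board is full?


Grid: 2 x 5 boxes, i.e. 3 rows and 6 columns of dots.
Horizontal edges: (rows + 1) * cols = 3 * 5 = 15
Vertical edges: rows * (cols + 1) = 2 * 6 = 12
Total edges: 15 + 12 = 27
Edges drawn: 17
Remaining: 27 - 17 = 10

10


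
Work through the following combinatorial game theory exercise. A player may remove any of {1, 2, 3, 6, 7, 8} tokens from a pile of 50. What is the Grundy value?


The subtraction set is S = {1, 2, 3, 6, 7, 8}.
G(k) = mex{ G(k - s) : s in S, s <= k }. We compute iteratively: G(0) = 0.
G(1) = mex({0}) = 1
G(2) = mex({0, 1}) = 2
G(3) = mex({0, 1, 2}) = 3
G(4) = mex({1, 2, 3}) = 0
G(5) = mex({0, 2, 3}) = 1
G(6) = mex({0, 1, 3}) = 2
G(7) = mex({0, 1, 2}) = 3
G(8) = mex({0, 1, 2, 3}) = 4
G(9) = mex({1, 2, 3, 4}) = 0
G(10) = mex({0, 2, 3, 4}) = 1
G(11) = mex({0, 1, 3, 4}) = 2
G(12) = mex({0, 1, 2}) = 3
G(13) = mex({1, 2, 3}) = 0
G(14) = mex({0, 2, 3, 4}) = 1
G(15) = mex({0, 1, 3, 4}) = 2
G(16) = mex({0, 1, 2, 4}) = 3
Observe that G(9)..G(16) = 0, 1, 2, 3, 0, 1, 2, 3 repeats G(0)..G(7) = 0, 1, 2, 3, 0, 1, 2, 3.
For k >= max(S) = 8, G(k) is determined by the previous 8 values G(k-8)..G(k-1); a window of 8 consecutive values has recurred shifted by 9, so by induction G(k + 9) = G(k) for all k >= 0: the sequence is periodic from the start with period 9.
One period: G(0..8) = 0, 1, 2, 3, 0, 1, 2, 3, 4.
50 mod 9 = 5, so G(50) = G(5) = 1.

1


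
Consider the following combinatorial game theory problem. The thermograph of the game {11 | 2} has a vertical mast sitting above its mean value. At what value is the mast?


Game = {11 | 2}, a switch {a | b} with numbers a > b.
Its thermograph has left wall a - t and right wall b + t, which meet at t = (a - b)/2, where both equal (a + b)/2. So the mast (mean value) is at (a + b)/2.
Mean = (11 + (2))/2 = 13/2 = 13/2

13/2


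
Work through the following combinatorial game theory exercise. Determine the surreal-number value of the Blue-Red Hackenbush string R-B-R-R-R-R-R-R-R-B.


Edges (from ground): R-B-R-R-R-R-R-R-R-B
By Berlekamp's sign-expansion rule, a Blue-Red Hackenbush stalk has the value of the surreal number whose sign sequence is the edge sequence with B -> + and R -> -.
Sign sequence: -+-------+
Trace the sign expansion in the surreal number tree, starting from 0:
Edge 1: R (sign -) -> bounds (-inf, 0), value = -1
Edge 2: B (sign +) -> bounds (-1, 0), value = -1/2
Edge 3: R (sign -) -> bounds (-1, -1/2), value = -3/4
Edge 4: R (sign -) -> bounds (-1, -3/4), value = -7/8
Edge 5: R (sign -) -> bounds (-1, -7/8), value = -15/16
Edge 6: R (sign -) -> bounds (-1, -15/16), value = -31/32
Edge 7: R (sign -) -> bounds (-1, -31/32), value = -63/64
Edge 8: R (sign -) -> bounds (-1, -63/64), value = -127/128
Edge 9: R (sign -) -> bounds (-1, -127/128), value = -255/256
Edge 10: B (sign +) -> bounds (-255/256, -127/128), value = -509/512
Game value = -509/512

-509/512
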